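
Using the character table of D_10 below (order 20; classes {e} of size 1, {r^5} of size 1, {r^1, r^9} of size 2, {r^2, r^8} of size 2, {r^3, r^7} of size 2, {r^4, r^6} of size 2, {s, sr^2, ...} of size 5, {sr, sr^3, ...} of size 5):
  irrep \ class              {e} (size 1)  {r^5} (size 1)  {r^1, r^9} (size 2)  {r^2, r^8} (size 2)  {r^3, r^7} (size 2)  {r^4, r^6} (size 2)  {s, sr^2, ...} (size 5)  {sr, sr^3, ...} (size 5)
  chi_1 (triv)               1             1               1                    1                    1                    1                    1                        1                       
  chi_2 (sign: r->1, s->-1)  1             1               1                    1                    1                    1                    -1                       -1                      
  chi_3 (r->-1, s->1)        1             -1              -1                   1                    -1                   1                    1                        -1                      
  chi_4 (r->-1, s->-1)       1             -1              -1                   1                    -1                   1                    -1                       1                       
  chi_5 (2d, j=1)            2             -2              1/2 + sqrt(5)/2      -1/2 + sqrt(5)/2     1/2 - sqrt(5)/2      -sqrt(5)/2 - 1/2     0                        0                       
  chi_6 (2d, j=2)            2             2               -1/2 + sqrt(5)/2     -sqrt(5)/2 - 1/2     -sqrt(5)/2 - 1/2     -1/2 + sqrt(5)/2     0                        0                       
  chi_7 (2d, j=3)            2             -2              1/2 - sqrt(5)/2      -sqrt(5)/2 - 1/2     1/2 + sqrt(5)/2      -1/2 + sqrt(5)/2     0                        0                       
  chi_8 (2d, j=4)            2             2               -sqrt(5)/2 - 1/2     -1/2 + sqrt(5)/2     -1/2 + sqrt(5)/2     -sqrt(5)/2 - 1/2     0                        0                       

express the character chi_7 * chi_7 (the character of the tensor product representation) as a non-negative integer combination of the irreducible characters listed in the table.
chi_7 tensor chi_7 = chi_1 + chi_2 + chi_8 (all other irreducibles have multiplicity 0).

The character of a tensor product is the pointwise product (chi_7 * chi_7)(C) = chi_7(C) * chi_7(C):
  {e}: (2)*(2), {r^5}: (-2)*(-2), {r^1, r^9}: (1/2 - sqrt(5)/2)*(1/2 - sqrt(5)/2), {r^2, r^8}: (-sqrt(5)/2 - 1/2)*(-sqrt(5)/2 - 1/2), {r^3, r^7}: (1/2 + sqrt(5)/2)*(1/2 + sqrt(5)/2), {r^4, r^6}: (-1/2 + sqrt(5)/2)*(-1/2 + sqrt(5)/2), {s, sr^2, ...}: (0)*(0), {sr, sr^3, ...}: (0)*(0)
so (chi_7 * chi_7) takes values
  {e} -> 4, {r^5} -> 4, {r^1, r^9} -> 3/2 - sqrt(5)/2, {r^2, r^8} -> sqrt(5)/2 + 3/2, {r^3, r^7} -> sqrt(5)/2 + 3/2, {r^4, r^6} -> 3/2 - sqrt(5)/2, {s, sr^2, ...} -> 0, {sr, sr^3, ...} -> 0.
Now take the inner product of this character with each irreducible chi from the table, <chi_7*chi_7, chi> = (1/20) sum_C |C| (chi_7*chi_7)(C) conj(chi(C)):
  <chi_7*chi_7, chi_1> = (1/20)[1*(4)*conj(1) + 1*(4)*conj(1) + 2*(3/2 - sqrt(5)/2)*conj(1) + 2*(sqrt(5)/2 + 3/2)*conj(1) + 2*(sqrt(5)/2 + 3/2)*conj(1) + 2*(3/2 - sqrt(5)/2)*conj(1) + 5*(0)*conj(1) + 5*(0)*conj(1)]
      = (1/20)[(4) + (4) + (3 - sqrt(5)) + (sqrt(5) + 3) + (sqrt(5) + 3) + (3 - sqrt(5)) + (0) + (0)] = 20/20 = 1
  <chi_7*chi_7, chi_2> = (1/20)[1*(4)*conj(1) + 1*(4)*conj(1) + 2*(3/2 - sqrt(5)/2)*conj(1) + 2*(sqrt(5)/2 + 3/2)*conj(1) + 2*(sqrt(5)/2 + 3/2)*conj(1) + 2*(3/2 - sqrt(5)/2)*conj(1) + 5*(0)*conj(-1) + 5*(0)*conj(-1)]
      = (1/20)[(4) + (4) + (3 - sqrt(5)) + (sqrt(5) + 3) + (sqrt(5) + 3) + (3 - sqrt(5)) + (0) + (0)] = 20/20 = 1
  <chi_7*chi_7, chi_3> = (1/20)[1*(4)*conj(1) + 1*(4)*conj(-1) + 2*(3/2 - sqrt(5)/2)*conj(-1) + 2*(sqrt(5)/2 + 3/2)*conj(1) + 2*(sqrt(5)/2 + 3/2)*conj(-1) + 2*(3/2 - sqrt(5)/2)*conj(1) + 5*(0)*conj(1) + 5*(0)*conj(-1)]
      = (1/20)[(4) + (-4) + (-3 + sqrt(5)) + (sqrt(5) + 3) + (-3 - sqrt(5)) + (3 - sqrt(5)) + (0) + (0)] = 0/20 = 0
  <chi_7*chi_7, chi_4> = (1/20)[1*(4)*conj(1) + 1*(4)*conj(-1) + 2*(3/2 - sqrt(5)/2)*conj(-1) + 2*(sqrt(5)/2 + 3/2)*conj(1) + 2*(sqrt(5)/2 + 3/2)*conj(-1) + 2*(3/2 - sqrt(5)/2)*conj(1) + 5*(0)*conj(-1) + 5*(0)*conj(1)]
      = (1/20)[(4) + (-4) + (-3 + sqrt(5)) + (sqrt(5) + 3) + (-3 - sqrt(5)) + (3 - sqrt(5)) + (0) + (0)] = 0/20 = 0
  <chi_7*chi_7, chi_5> = (1/20)[1*(4)*conj(2) + 1*(4)*conj(-2) + 2*(3/2 - sqrt(5)/2)*conj(1/2 + sqrt(5)/2) + 2*(sqrt(5)/2 + 3/2)*conj(-1/2 + sqrt(5)/2) + 2*(sqrt(5)/2 + 3/2)*conj(1/2 - sqrt(5)/2) + 2*(3/2 - sqrt(5)/2)*conj(-sqrt(5)/2 - 1/2) + 5*(0)*conj(0) + 5*(0)*conj(0)]
      = (1/20)[(8) + (-8) + (-1 + sqrt(5)) + (1 + sqrt(5)) + (-sqrt(5) - 1) + (1 - sqrt(5)) + (0) + (0)] = 0/20 = 0
  <chi_7*chi_7, chi_6> = (1/20)[1*(4)*conj(2) + 1*(4)*conj(2) + 2*(3/2 - sqrt(5)/2)*conj(-1/2 + sqrt(5)/2) + 2*(sqrt(5)/2 + 3/2)*conj(-sqrt(5)/2 - 1/2) + 2*(sqrt(5)/2 + 3/2)*conj(-sqrt(5)/2 - 1/2) + 2*(3/2 - sqrt(5)/2)*conj(-1/2 + sqrt(5)/2) + 5*(0)*conj(0) + 5*(0)*conj(0)]
      = (1/20)[(8) + (8) + (-4 + 2*sqrt(5)) + (-2*sqrt(5) - 4) + (-2*sqrt(5) - 4) + (-4 + 2*sqrt(5)) + (0) + (0)] = 0/20 = 0
  <chi_7*chi_7, chi_7> = (1/20)[1*(4)*conj(2) + 1*(4)*conj(-2) + 2*(3/2 - sqrt(5)/2)*conj(1/2 - sqrt(5)/2) + 2*(sqrt(5)/2 + 3/2)*conj(-sqrt(5)/2 - 1/2) + 2*(sqrt(5)/2 + 3/2)*conj(1/2 + sqrt(5)/2) + 2*(3/2 - sqrt(5)/2)*conj(-1/2 + sqrt(5)/2) + 5*(0)*conj(0) + 5*(0)*conj(0)]
      = (1/20)[(8) + (-8) + (4 - 2*sqrt(5)) + (-2*sqrt(5) - 4) + (4 + 2*sqrt(5)) + (-4 + 2*sqrt(5)) + (0) + (0)] = 0/20 = 0
  <chi_7*chi_7, chi_8> = (1/20)[1*(4)*conj(2) + 1*(4)*conj(2) + 2*(3/2 - sqrt(5)/2)*conj(-sqrt(5)/2 - 1/2) + 2*(sqrt(5)/2 + 3/2)*conj(-1/2 + sqrt(5)/2) + 2*(sqrt(5)/2 + 3/2)*conj(-1/2 + sqrt(5)/2) + 2*(3/2 - sqrt(5)/2)*conj(-sqrt(5)/2 - 1/2) + 5*(0)*conj(0) + 5*(0)*conj(0)]
      = (1/20)[(8) + (8) + (1 - sqrt(5)) + (1 + sqrt(5)) + (1 + sqrt(5)) + (1 - sqrt(5)) + (0) + (0)] = 20/20 = 1
Hence the multiplicities are chi_1: 1, chi_2: 1, chi_8: 1. Dimension check: dim(chi_7)*dim(chi_7) = 2*2 = 4 and sum (mult * dim) = 1*1 + 1*1 + 1*2 = 4.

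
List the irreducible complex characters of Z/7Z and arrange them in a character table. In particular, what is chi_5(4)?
Character table of Z/7Z (irreps indexed chi_0,...,chi_6 with chi_k(m) = zeta_7^(k*m), zeta_7 = exp(2*pi*i/7)):
  irrep \ class  {0} (size 1)  {1} (size 1)    {2} (size 1)    {3} (size 1)    {4} (size 1)    {5} (size 1)    {6} (size 1)  
  chi_0          1             1               1               1               1               1               1             
  chi_1          1             exp(2*I*pi/7)   exp(4*I*pi/7)   exp(6*I*pi/7)   exp(-6*I*pi/7)  exp(-4*I*pi/7)  exp(-2*I*pi/7)
  chi_2          1             exp(4*I*pi/7)   exp(-6*I*pi/7)  exp(-2*I*pi/7)  exp(2*I*pi/7)   exp(6*I*pi/7)   exp(-4*I*pi/7)
  chi_3          1             exp(6*I*pi/7)   exp(-2*I*pi/7)  exp(4*I*pi/7)   exp(-4*I*pi/7)  exp(2*I*pi/7)   exp(-6*I*pi/7)
  chi_4          1             exp(-6*I*pi/7)  exp(2*I*pi/7)   exp(-4*I*pi/7)  exp(4*I*pi/7)   exp(-2*I*pi/7)  exp(6*I*pi/7) 
  chi_5          1             exp(-4*I*pi/7)  exp(6*I*pi/7)   exp(2*I*pi/7)   exp(-2*I*pi/7)  exp(-6*I*pi/7)  exp(4*I*pi/7) 
  chi_6          1             exp(-2*I*pi/7)  exp(-4*I*pi/7)  exp(-6*I*pi/7)  exp(6*I*pi/7)   exp(4*I*pi/7)   exp(2*I*pi/7) 

Spot check: chi_5(4) = zeta_7^(5*4) = zeta_7^20 = exp(-2*I*pi/7).

Argument: Z/7Z is abelian, so all 7 irreducible complex representations are 1-dimensional. They are given by chi_k(m) = zeta_7^(k*m) for k = 0,...,6. Row orthogonality: sum_m chi_k(m) conj(chi_l(m)) = 7 * [k = l].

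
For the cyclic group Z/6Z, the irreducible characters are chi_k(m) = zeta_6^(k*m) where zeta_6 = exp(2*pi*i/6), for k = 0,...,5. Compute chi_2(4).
chi_2(4) = zeta_6^8 = exp(2*I*pi/3)

Argument: chi_2(4) = zeta_6^(2*4) = zeta_6^8. Since zeta_6^6 = 1, this equals zeta_6^2 = exp(2*pi*i*2/6) = exp(2*I*pi/3).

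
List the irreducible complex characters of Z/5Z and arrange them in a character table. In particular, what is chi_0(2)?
Character table of Z/5Z (irreps indexed chi_0,...,chi_4 with chi_k(m) = zeta_5^(k*m), zeta_5 = exp(2*pi*i/5)):
  irrep \ class  {0} (size 1)  {1} (size 1)    {2} (size 1)    {3} (size 1)    {4} (size 1)  
  chi_0          1             1               1               1               1             
  chi_1          1             exp(2*I*pi/5)   exp(4*I*pi/5)   exp(-4*I*pi/5)  exp(-2*I*pi/5)
  chi_2          1             exp(4*I*pi/5)   exp(-2*I*pi/5)  exp(2*I*pi/5)   exp(-4*I*pi/5)
  chi_3          1             exp(-4*I*pi/5)  exp(2*I*pi/5)   exp(-2*I*pi/5)  exp(4*I*pi/5) 
  chi_4          1             exp(-2*I*pi/5)  exp(-4*I*pi/5)  exp(4*I*pi/5)   exp(2*I*pi/5) 

Spot check: chi_0(2) = zeta_5^(0*2) = zeta_5^0 = 1.

Solution. Z/5Z is abelian, so all 5 irreducible complex representations are 1-dimensional. They are given by chi_k(m) = zeta_5^(k*m) for k = 0,...,4. Row orthogonality: sum_m chi_k(m) conj(chi_l(m)) = 5 * [k = l].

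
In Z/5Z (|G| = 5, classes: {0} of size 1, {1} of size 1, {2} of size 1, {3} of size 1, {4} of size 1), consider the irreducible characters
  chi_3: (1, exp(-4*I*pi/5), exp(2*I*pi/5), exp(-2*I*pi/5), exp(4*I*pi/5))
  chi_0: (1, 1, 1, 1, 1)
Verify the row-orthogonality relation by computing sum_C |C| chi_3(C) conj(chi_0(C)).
Sum = 0; so <chi_3, chi_0> = 0 (distinct irreducibles are orthogonal).

Explanation: Compute term by term over conjugacy classes (|C| * chi_3(C) * conj(chi_0(C))):
  1*(1)*conj(1) + 1*(exp(-4*I*pi/5))*conj(1) + 1*(exp(2*I*pi/5))*conj(1) + 1*(exp(-2*I*pi/5))*conj(1) + 1*(exp(4*I*pi/5))*conj(1)
  = (1) + (exp(-4*I*pi/5)) + (exp(2*I*pi/5)) + (exp(-2*I*pi/5)) + (exp(4*I*pi/5))
  = 0.
(Exp terms are combined using exp(i*s)*conj(exp(i*t)) = exp(i*(s-t)), and sums of them are collapsed using the identity that for every m > 1 the m distinct m-th roots of unity sum to 0, e.g. 1 + exp(2*I*pi/3) + exp(-2*I*pi/3) = 0.)
Dividing by |G| = 5 gives 0/5 = 0, matching the row-orthogonality relation <chi_3, chi_0> = [chi_3 = chi_0].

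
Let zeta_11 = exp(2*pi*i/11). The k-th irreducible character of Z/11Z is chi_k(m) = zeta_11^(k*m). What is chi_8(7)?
chi_8(7) = zeta_11^56 = exp(2*I*pi/11)

Details: chi_8(7) = zeta_11^(8*7) = zeta_11^56. Since zeta_11^11 = 1, this equals zeta_11^1 = exp(2*pi*i*1/11) = exp(2*I*pi/11).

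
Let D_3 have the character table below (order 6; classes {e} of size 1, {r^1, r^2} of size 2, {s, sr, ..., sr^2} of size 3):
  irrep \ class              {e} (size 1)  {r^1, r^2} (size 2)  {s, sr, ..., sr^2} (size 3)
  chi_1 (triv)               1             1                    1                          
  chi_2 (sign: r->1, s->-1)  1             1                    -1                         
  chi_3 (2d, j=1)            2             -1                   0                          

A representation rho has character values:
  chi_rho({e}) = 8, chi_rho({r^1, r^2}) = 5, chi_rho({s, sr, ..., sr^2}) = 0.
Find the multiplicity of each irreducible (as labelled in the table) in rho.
Multiplicities: chi_1: 3, chi_2: 3, chi_3: 1.

Reasoning: Use <chi_rho, chi> = (1/|G|) sum_C |C| * chi_rho(C) * conj(chi(C)) with |G| = 6 for each irreducible chi in the table:
  <chi_rho, chi_1> = (1/6)[1*(8)*conj(1) + 2*(5)*conj(1) + 3*(0)*conj(1)]
      = (1/6)[(8) + (10) + (0)] = 18/6 = 3
  <chi_rho, chi_2> = (1/6)[1*(8)*conj(1) + 2*(5)*conj(1) + 3*(0)*conj(-1)]
      = (1/6)[(8) + (10) + (0)] = 18/6 = 3
  <chi_rho, chi_3> = (1/6)[1*(8)*conj(2) + 2*(5)*conj(-1) + 3*(0)*conj(0)]
      = (1/6)[(16) + (-10) + (0)] = 6/6 = 1
Dimension check: dim(rho) = sum (mult * dim) = 3*1 + 3*1 + 1*2 = 8 = chi_rho(e) = 8.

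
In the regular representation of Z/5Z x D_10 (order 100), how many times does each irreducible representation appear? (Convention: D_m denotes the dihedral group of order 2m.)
Each irreducible V_i of dimension d_i appears with multiplicity d_i, i.e. rho_reg = (direct sum over all irreducibles V_i) d_i V_i. The irreducible dimensions for Z/5Z x D_10 are 1, 1, 1, 1, 1, 1, 1, 1, 1, 1, 1, 1, 1, 1, 1, 1, 1, 1, 1, 1, 2, 2, 2, 2, 2, 2, 2, 2, 2, 2, 2, 2, 2, 2, 2, 2, 2, 2, 2, 2: 20 irreducibles of dimension 1, each with multiplicity 1; 20 irreducibles of dimension 2, each with multiplicity 2. Total dimension 20*1*1 + 20*2*2 = 100 = |G|.

Why: General theorem: in the regular representation of a finite group G, each irreducible appears with multiplicity equal to its dimension. Check: dim(rho_reg) = sum d_i^2 = 1 + 1 + 1 + 1 + 1 + 1 + 1 + 1 + 1 + 1 + 1 + 1 + 1 + 1 + 1 + 1 + 1 + 1 + 1 + 1 + 4 + 4 + 4 + 4 + 4 + 4 + 4 + 4 + 4 + 4 + 4 + 4 + 4 + 4 + 4 + 4 + 4 + 4 + 4 + 4 = 100 = |G|.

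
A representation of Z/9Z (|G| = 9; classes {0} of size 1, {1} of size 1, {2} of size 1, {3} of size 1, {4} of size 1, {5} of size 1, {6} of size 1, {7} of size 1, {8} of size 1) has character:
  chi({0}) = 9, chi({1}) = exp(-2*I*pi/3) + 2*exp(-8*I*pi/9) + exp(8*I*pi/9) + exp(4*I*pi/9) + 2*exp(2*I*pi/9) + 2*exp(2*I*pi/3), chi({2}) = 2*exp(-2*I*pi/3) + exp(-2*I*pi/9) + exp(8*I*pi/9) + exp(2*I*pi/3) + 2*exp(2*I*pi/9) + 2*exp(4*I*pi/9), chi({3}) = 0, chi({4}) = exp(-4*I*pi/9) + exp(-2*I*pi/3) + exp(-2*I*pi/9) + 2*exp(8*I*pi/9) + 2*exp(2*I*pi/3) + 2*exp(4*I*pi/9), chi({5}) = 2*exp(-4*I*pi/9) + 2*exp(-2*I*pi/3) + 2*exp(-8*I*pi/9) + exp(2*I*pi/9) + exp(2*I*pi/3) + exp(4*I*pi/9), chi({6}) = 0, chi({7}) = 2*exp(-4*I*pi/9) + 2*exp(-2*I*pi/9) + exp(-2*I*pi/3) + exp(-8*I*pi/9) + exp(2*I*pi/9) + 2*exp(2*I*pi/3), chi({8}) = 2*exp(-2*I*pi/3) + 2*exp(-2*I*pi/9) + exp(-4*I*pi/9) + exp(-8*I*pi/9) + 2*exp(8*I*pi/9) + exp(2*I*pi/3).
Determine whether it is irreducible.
Not irreducible (reducible): <chi, chi> = 15 > 1.

Argument: <chi, chi> = (1/|G|) sum_C |C| * |chi(C)|^2 = (1/9)[1*|9|^2 + 1*|exp(-2*I*pi/3) + 2*exp(-8*I*pi/9) + exp(8*I*pi/9) + exp(4*I*pi/9) + 2*exp(2*I*pi/9) + 2*exp(2*I*pi/3)|^2 + 1*|2*exp(-2*I*pi/3) + exp(-2*I*pi/9) + exp(8*I*pi/9) + exp(2*I*pi/3) + 2*exp(2*I*pi/9) + 2*exp(4*I*pi/9)|^2 + 1*|0|^2 + 1*|exp(-4*I*pi/9) + exp(-2*I*pi/3) + exp(-2*I*pi/9) + 2*exp(8*I*pi/9) + 2*exp(2*I*pi/3) + 2*exp(4*I*pi/9)|^2 + 1*|2*exp(-4*I*pi/9) + 2*exp(-2*I*pi/3) + 2*exp(-8*I*pi/9) + exp(2*I*pi/9) + exp(2*I*pi/3) + exp(4*I*pi/9)|^2 + 1*|0|^2 + 1*|2*exp(-4*I*pi/9) + 2*exp(-2*I*pi/9) + exp(-2*I*pi/3) + exp(-8*I*pi/9) + exp(2*I*pi/9) + 2*exp(2*I*pi/3)|^2 + 1*|2*exp(-2*I*pi/3) + 2*exp(-2*I*pi/9) + exp(-4*I*pi/9) + exp(-8*I*pi/9) + 2*exp(8*I*pi/9) + exp(2*I*pi/3)|^2]
  = (1/9)[(81) + (15 + 10*exp(-4*I*pi/9) + 10*exp(-2*I*pi/9) + 6*exp(-2*I*pi/3) + 7*exp(-8*I*pi/9) + 7*exp(8*I*pi/9) + 6*exp(2*I*pi/3) + 10*exp(2*I*pi/9) + 10*exp(4*I*pi/9)) + (15 + 10*exp(-4*I*pi/9) + 6*exp(-2*I*pi/3) + 7*exp(-2*I*pi/9) + 10*exp(-8*I*pi/9) + 10*exp(8*I*pi/9) + 7*exp(2*I*pi/9) + 6*exp(2*I*pi/3) + 10*exp(4*I*pi/9)) + (0) + (15 + 7*exp(-4*I*pi/9) + 10*exp(-2*I*pi/9) + 6*exp(-2*I*pi/3) + 10*exp(-8*I*pi/9) + 10*exp(8*I*pi/9) + 6*exp(2*I*pi/3) + 10*exp(2*I*pi/9) + 7*exp(4*I*pi/9)) + (15 + 7*exp(-4*I*pi/9) + 10*exp(-2*I*pi/9) + 6*exp(-2*I*pi/3) + 10*exp(-8*I*pi/9) + 10*exp(8*I*pi/9) + 6*exp(2*I*pi/3) + 10*exp(2*I*pi/9) + 7*exp(4*I*pi/9)) + (0) + (15 + 10*exp(-4*I*pi/9) + 6*exp(-2*I*pi/3) + 7*exp(-2*I*pi/9) + 10*exp(-8*I*pi/9) + 10*exp(8*I*pi/9) + 7*exp(2*I*pi/9) + 6*exp(2*I*pi/3) + 10*exp(4*I*pi/9)) + (15 + 10*exp(-4*I*pi/9) + 10*exp(-2*I*pi/9) + 6*exp(-2*I*pi/3) + 7*exp(-8*I*pi/9) + 7*exp(8*I*pi/9) + 6*exp(2*I*pi/3) + 10*exp(2*I*pi/9) + 10*exp(4*I*pi/9))] = 135/9 = 15.
(Exp terms are combined using exp(i*s)*conj(exp(i*t)) = exp(i*(s-t)), and sums of them are collapsed using the identity that for every m > 1 the m distinct m-th roots of unity sum to 0, e.g. 1 + exp(2*I*pi/3) + exp(-2*I*pi/3) = 0.)
A character is irreducible iff <chi, chi> = 1, so this representation is reducible.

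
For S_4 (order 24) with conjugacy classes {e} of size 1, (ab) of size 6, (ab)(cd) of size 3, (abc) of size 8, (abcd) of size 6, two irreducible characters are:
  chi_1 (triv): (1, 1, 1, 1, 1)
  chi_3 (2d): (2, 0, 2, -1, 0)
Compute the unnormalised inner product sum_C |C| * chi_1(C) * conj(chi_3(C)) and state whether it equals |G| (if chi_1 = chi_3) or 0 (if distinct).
Sum = 0; so <chi_1, chi_3> = 0 (distinct irreducibles are orthogonal).

Details: Compute term by term over conjugacy classes (|C| * chi_1(C) * conj(chi_3(C))):
  1*(1)*conj(2) + 6*(1)*conj(0) + 3*(1)*conj(2) + 8*(1)*conj(-1) + 6*(1)*conj(0)
  = (2) + (0) + (6) + (-8) + (0)
  = 0.
Dividing by |G| = 24 gives 0/24 = 0, matching the row-orthogonality relation <chi_1, chi_3> = [chi_1 = chi_3].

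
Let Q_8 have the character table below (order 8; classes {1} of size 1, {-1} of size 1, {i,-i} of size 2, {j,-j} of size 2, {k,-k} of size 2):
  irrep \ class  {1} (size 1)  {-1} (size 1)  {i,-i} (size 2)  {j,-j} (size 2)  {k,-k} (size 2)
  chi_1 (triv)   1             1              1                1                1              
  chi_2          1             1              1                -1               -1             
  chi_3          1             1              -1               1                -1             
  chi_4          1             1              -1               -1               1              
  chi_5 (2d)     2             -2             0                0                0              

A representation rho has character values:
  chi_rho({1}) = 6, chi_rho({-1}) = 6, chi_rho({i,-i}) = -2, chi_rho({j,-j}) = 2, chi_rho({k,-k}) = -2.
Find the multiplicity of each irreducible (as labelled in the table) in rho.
Multiplicities: chi_1: 1, chi_2: 1, chi_3: 3, chi_4: 1, chi_5: 0.

Why: Use <chi_rho, chi> = (1/|G|) sum_C |C| * chi_rho(C) * conj(chi(C)) with |G| = 8 for each irreducible chi in the table:
  <chi_rho, chi_1> = (1/8)[1*(6)*conj(1) + 1*(6)*conj(1) + 2*(-2)*conj(1) + 2*(2)*conj(1) + 2*(-2)*conj(1)]
      = (1/8)[(6) + (6) + (-4) + (4) + (-4)] = 8/8 = 1
  <chi_rho, chi_2> = (1/8)[1*(6)*conj(1) + 1*(6)*conj(1) + 2*(-2)*conj(1) + 2*(2)*conj(-1) + 2*(-2)*conj(-1)]
      = (1/8)[(6) + (6) + (-4) + (-4) + (4)] = 8/8 = 1
  <chi_rho, chi_3> = (1/8)[1*(6)*conj(1) + 1*(6)*conj(1) + 2*(-2)*conj(-1) + 2*(2)*conj(1) + 2*(-2)*conj(-1)]
      = (1/8)[(6) + (6) + (4) + (4) + (4)] = 24/8 = 3
  <chi_rho, chi_4> = (1/8)[1*(6)*conj(1) + 1*(6)*conj(1) + 2*(-2)*conj(-1) + 2*(2)*conj(-1) + 2*(-2)*conj(1)]
      = (1/8)[(6) + (6) + (4) + (-4) + (-4)] = 8/8 = 1
  <chi_rho, chi_5> = (1/8)[1*(6)*conj(2) + 1*(6)*conj(-2) + 2*(-2)*conj(0) + 2*(2)*conj(0) + 2*(-2)*conj(0)]
      = (1/8)[(12) + (-12) + (0) + (0) + (0)] = 0/8 = 0
Dimension check: dim(rho) = sum (mult * dim) = 1*1 + 1*1 + 3*1 + 1*1 + 0*2 = 6 = chi_rho(e) = 6.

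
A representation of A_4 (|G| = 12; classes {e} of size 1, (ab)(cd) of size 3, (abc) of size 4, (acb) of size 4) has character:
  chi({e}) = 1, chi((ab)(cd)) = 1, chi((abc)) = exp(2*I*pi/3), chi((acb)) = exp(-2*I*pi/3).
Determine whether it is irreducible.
Irreducible: <chi, chi> = 1.

<chi, chi> = (1/|G|) sum_C |C| * |chi(C)|^2 = (1/12)[1*|1|^2 + 3*|1|^2 + 4*|exp(2*I*pi/3)|^2 + 4*|exp(-2*I*pi/3)|^2]
  = (1/12)[(1) + (3) + (4) + (4)] = 12/12 = 1.
(Exp terms are combined using exp(i*s)*conj(exp(i*t)) = exp(i*(s-t)), and sums of them are collapsed using the identity that for every m > 1 the m distinct m-th roots of unity sum to 0, e.g. 1 + exp(2*I*pi/3) + exp(-2*I*pi/3) = 0.)
A character is irreducible iff <chi, chi> = 1, so this representation is irreducible.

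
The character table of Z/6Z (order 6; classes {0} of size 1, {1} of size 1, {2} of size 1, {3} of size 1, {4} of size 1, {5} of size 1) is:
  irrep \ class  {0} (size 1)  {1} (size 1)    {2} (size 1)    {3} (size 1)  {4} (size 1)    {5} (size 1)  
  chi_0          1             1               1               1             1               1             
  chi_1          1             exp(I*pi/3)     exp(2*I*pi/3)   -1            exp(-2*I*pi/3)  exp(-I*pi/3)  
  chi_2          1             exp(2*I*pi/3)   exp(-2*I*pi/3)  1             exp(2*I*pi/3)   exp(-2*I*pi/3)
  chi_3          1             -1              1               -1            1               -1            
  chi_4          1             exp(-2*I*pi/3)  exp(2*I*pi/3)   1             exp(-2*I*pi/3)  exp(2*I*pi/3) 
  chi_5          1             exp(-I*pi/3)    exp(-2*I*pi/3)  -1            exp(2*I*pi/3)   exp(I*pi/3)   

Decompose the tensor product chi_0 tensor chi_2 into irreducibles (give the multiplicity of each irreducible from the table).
chi_0 tensor chi_2 = chi_2 (all other irreducibles have multiplicity 0).

Derivation: The character of a tensor product is the pointwise product (chi_0 * chi_2)(C) = chi_0(C) * chi_2(C):
  {0}: (1)*(1), {1}: (1)*(exp(2*I*pi/3)), {2}: (1)*(exp(-2*I*pi/3)), {3}: (1)*(1), {4}: (1)*(exp(2*I*pi/3)), {5}: (1)*(exp(-2*I*pi/3))
so (chi_0 * chi_2) takes values
  {0} -> 1, {1} -> exp(2*I*pi/3), {2} -> exp(-2*I*pi/3), {3} -> 1, {4} -> exp(2*I*pi/3), {5} -> exp(-2*I*pi/3).
Now take the inner product of this character with each irreducible chi from the table, <chi_0*chi_2, chi> = (1/6) sum_C |C| (chi_0*chi_2)(C) conj(chi(C)):
  <chi_0*chi_2, chi_0> = (1/6)[1*(1)*conj(1) + 1*(exp(2*I*pi/3))*conj(1) + 1*(exp(-2*I*pi/3))*conj(1) + 1*(1)*conj(1) + 1*(exp(2*I*pi/3))*conj(1) + 1*(exp(-2*I*pi/3))*conj(1)]
      = (1/6)[(1) + (exp(2*I*pi/3)) + (exp(-2*I*pi/3)) + (1) + (exp(2*I*pi/3)) + (exp(-2*I*pi/3))] = 0/6 = 0
  <chi_0*chi_2, chi_1> = (1/6)[1*(1)*conj(1) + 1*(exp(2*I*pi/3))*conj(exp(I*pi/3)) + 1*(exp(-2*I*pi/3))*conj(exp(2*I*pi/3)) + 1*(1)*conj(-1) + 1*(exp(2*I*pi/3))*conj(exp(-2*I*pi/3)) + 1*(exp(-2*I*pi/3))*conj(exp(-I*pi/3))]
      = (1/6)[(1) + (exp(I*pi/3)) + (exp(2*I*pi/3)) + (-1) + (exp(-2*I*pi/3)) + (exp(-I*pi/3))] = 0/6 = 0
  <chi_0*chi_2, chi_2> = (1/6)[1*(1)*conj(1) + 1*(exp(2*I*pi/3))*conj(exp(2*I*pi/3)) + 1*(exp(-2*I*pi/3))*conj(exp(-2*I*pi/3)) + 1*(1)*conj(1) + 1*(exp(2*I*pi/3))*conj(exp(2*I*pi/3)) + 1*(exp(-2*I*pi/3))*conj(exp(-2*I*pi/3))]
      = (1/6)[(1) + (1) + (1) + (1) + (1) + (1)] = 6/6 = 1
  <chi_0*chi_2, chi_3> = (1/6)[1*(1)*conj(1) + 1*(exp(2*I*pi/3))*conj(-1) + 1*(exp(-2*I*pi/3))*conj(1) + 1*(1)*conj(-1) + 1*(exp(2*I*pi/3))*conj(1) + 1*(exp(-2*I*pi/3))*conj(-1)]
      = (1/6)[(1) + (-exp(2*I*pi/3)) + (exp(-2*I*pi/3)) + (-1) + (exp(2*I*pi/3)) + (-exp(-2*I*pi/3))] = 0/6 = 0
  <chi_0*chi_2, chi_4> = (1/6)[1*(1)*conj(1) + 1*(exp(2*I*pi/3))*conj(exp(-2*I*pi/3)) + 1*(exp(-2*I*pi/3))*conj(exp(2*I*pi/3)) + 1*(1)*conj(1) + 1*(exp(2*I*pi/3))*conj(exp(-2*I*pi/3)) + 1*(exp(-2*I*pi/3))*conj(exp(2*I*pi/3))]
      = (1/6)[(1) + (exp(-2*I*pi/3)) + (exp(2*I*pi/3)) + (1) + (exp(-2*I*pi/3)) + (exp(2*I*pi/3))] = 0/6 = 0
  <chi_0*chi_2, chi_5> = (1/6)[1*(1)*conj(1) + 1*(exp(2*I*pi/3))*conj(exp(-I*pi/3)) + 1*(exp(-2*I*pi/3))*conj(exp(-2*I*pi/3)) + 1*(1)*conj(-1) + 1*(exp(2*I*pi/3))*conj(exp(2*I*pi/3)) + 1*(exp(-2*I*pi/3))*conj(exp(I*pi/3))]
      = (1/6)[(1) + (-1) + (1) + (-1) + (1) + (-1)] = 0/6 = 0
(Exp terms are combined using exp(i*s)*conj(exp(i*t)) = exp(i*(s-t)), and sums of them are collapsed using the identity that for every m > 1 the m distinct m-th roots of unity sum to 0, e.g. 1 + exp(2*I*pi/3) + exp(-2*I*pi/3) = 0.)
Hence the multiplicities are chi_2: 1. Dimension check: dim(chi_0)*dim(chi_2) = 1*1 = 1 and sum (mult * dim) = 1*1 = 1.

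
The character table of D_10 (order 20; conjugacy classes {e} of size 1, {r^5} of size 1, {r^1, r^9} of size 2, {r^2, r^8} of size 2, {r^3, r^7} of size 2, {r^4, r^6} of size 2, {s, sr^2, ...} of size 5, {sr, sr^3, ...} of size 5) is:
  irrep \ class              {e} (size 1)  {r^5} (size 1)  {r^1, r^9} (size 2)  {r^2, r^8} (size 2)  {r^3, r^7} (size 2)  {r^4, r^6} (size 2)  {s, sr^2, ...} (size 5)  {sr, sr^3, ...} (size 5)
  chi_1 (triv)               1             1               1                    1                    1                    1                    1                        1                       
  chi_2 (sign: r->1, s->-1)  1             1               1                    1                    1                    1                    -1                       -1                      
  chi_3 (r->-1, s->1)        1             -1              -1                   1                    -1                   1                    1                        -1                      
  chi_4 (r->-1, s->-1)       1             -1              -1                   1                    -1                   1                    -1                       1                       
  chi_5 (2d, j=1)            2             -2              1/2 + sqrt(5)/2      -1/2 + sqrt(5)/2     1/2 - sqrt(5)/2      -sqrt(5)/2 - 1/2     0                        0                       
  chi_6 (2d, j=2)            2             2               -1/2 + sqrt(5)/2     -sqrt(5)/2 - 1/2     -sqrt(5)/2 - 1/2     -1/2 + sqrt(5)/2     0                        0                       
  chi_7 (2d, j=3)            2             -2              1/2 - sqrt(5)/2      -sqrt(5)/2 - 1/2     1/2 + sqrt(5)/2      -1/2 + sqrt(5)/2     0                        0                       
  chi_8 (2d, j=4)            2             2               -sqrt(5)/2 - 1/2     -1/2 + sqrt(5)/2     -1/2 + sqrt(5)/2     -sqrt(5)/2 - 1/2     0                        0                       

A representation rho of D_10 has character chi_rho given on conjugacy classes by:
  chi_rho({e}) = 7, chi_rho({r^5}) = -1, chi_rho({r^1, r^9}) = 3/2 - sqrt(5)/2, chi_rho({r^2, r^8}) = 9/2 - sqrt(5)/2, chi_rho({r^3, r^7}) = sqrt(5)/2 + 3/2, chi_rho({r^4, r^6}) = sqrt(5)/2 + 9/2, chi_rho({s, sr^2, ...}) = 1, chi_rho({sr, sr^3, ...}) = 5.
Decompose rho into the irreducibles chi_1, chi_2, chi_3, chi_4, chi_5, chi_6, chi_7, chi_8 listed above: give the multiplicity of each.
Multiplicities: chi_1: 3, chi_2: 0, chi_3: 0, chi_4: 2, chi_5: 0, chi_6: 0, chi_7: 1, chi_8: 0.

Proof sketch: Use <chi_rho, chi> = (1/|G|) sum_C |C| * chi_rho(C) * conj(chi(C)) with |G| = 20 for each irreducible chi in the table:
  <chi_rho, chi_1> = (1/20)[1*(7)*conj(1) + 1*(-1)*conj(1) + 2*(3/2 - sqrt(5)/2)*conj(1) + 2*(9/2 - sqrt(5)/2)*conj(1) + 2*(sqrt(5)/2 + 3/2)*conj(1) + 2*(sqrt(5)/2 + 9/2)*conj(1) + 5*(1)*conj(1) + 5*(5)*conj(1)]
      = (1/20)[(7) + (-1) + (3 - sqrt(5)) + (9 - sqrt(5)) + (sqrt(5) + 3) + (sqrt(5) + 9) + (5) + (25)] = 60/20 = 3
  <chi_rho, chi_2> = (1/20)[1*(7)*conj(1) + 1*(-1)*conj(1) + 2*(3/2 - sqrt(5)/2)*conj(1) + 2*(9/2 - sqrt(5)/2)*conj(1) + 2*(sqrt(5)/2 + 3/2)*conj(1) + 2*(sqrt(5)/2 + 9/2)*conj(1) + 5*(1)*conj(-1) + 5*(5)*conj(-1)]
      = (1/20)[(7) + (-1) + (3 - sqrt(5)) + (9 - sqrt(5)) + (sqrt(5) + 3) + (sqrt(5) + 9) + (-5) + (-25)] = 0/20 = 0
  <chi_rho, chi_3> = (1/20)[1*(7)*conj(1) + 1*(-1)*conj(-1) + 2*(3/2 - sqrt(5)/2)*conj(-1) + 2*(9/2 - sqrt(5)/2)*conj(1) + 2*(sqrt(5)/2 + 3/2)*conj(-1) + 2*(sqrt(5)/2 + 9/2)*conj(1) + 5*(1)*conj(1) + 5*(5)*conj(-1)]
      = (1/20)[(7) + (1) + (-3 + sqrt(5)) + (9 - sqrt(5)) + (-3 - sqrt(5)) + (sqrt(5) + 9) + (5) + (-25)] = 0/20 = 0
  <chi_rho, chi_4> = (1/20)[1*(7)*conj(1) + 1*(-1)*conj(-1) + 2*(3/2 - sqrt(5)/2)*conj(-1) + 2*(9/2 - sqrt(5)/2)*conj(1) + 2*(sqrt(5)/2 + 3/2)*conj(-1) + 2*(sqrt(5)/2 + 9/2)*conj(1) + 5*(1)*conj(-1) + 5*(5)*conj(1)]
      = (1/20)[(7) + (1) + (-3 + sqrt(5)) + (9 - sqrt(5)) + (-3 - sqrt(5)) + (sqrt(5) + 9) + (-5) + (25)] = 40/20 = 2
  <chi_rho, chi_5> = (1/20)[1*(7)*conj(2) + 1*(-1)*conj(-2) + 2*(3/2 - sqrt(5)/2)*conj(1/2 + sqrt(5)/2) + 2*(9/2 - sqrt(5)/2)*conj(-1/2 + sqrt(5)/2) + 2*(sqrt(5)/2 + 3/2)*conj(1/2 - sqrt(5)/2) + 2*(sqrt(5)/2 + 9/2)*conj(-sqrt(5)/2 - 1/2) + 5*(1)*conj(0) + 5*(5)*conj(0)]
      = (1/20)[(14) + (2) + (-1 + sqrt(5)) + (-7 + 5*sqrt(5)) + (-sqrt(5) - 1) + (-5*sqrt(5) - 7) + (0) + (0)] = 0/20 = 0
  <chi_rho, chi_6> = (1/20)[1*(7)*conj(2) + 1*(-1)*conj(2) + 2*(3/2 - sqrt(5)/2)*conj(-1/2 + sqrt(5)/2) + 2*(9/2 - sqrt(5)/2)*conj(-sqrt(5)/2 - 1/2) + 2*(sqrt(5)/2 + 3/2)*conj(-sqrt(5)/2 - 1/2) + 2*(sqrt(5)/2 + 9/2)*conj(-1/2 + sqrt(5)/2) + 5*(1)*conj(0) + 5*(5)*conj(0)]
      = (1/20)[(14) + (-2) + (-4 + 2*sqrt(5)) + (-4*sqrt(5) - 2) + (-2*sqrt(5) - 4) + (-2 + 4*sqrt(5)) + (0) + (0)] = 0/20 = 0
  <chi_rho, chi_7> = (1/20)[1*(7)*conj(2) + 1*(-1)*conj(-2) + 2*(3/2 - sqrt(5)/2)*conj(1/2 - sqrt(5)/2) + 2*(9/2 - sqrt(5)/2)*conj(-sqrt(5)/2 - 1/2) + 2*(sqrt(5)/2 + 3/2)*conj(1/2 + sqrt(5)/2) + 2*(sqrt(5)/2 + 9/2)*conj(-1/2 + sqrt(5)/2) + 5*(1)*conj(0) + 5*(5)*conj(0)]
      = (1/20)[(14) + (2) + (4 - 2*sqrt(5)) + (-4*sqrt(5) - 2) + (4 + 2*sqrt(5)) + (-2 + 4*sqrt(5)) + (0) + (0)] = 20/20 = 1
  <chi_rho, chi_8> = (1/20)[1*(7)*conj(2) + 1*(-1)*conj(2) + 2*(3/2 - sqrt(5)/2)*conj(-sqrt(5)/2 - 1/2) + 2*(9/2 - sqrt(5)/2)*conj(-1/2 + sqrt(5)/2) + 2*(sqrt(5)/2 + 3/2)*conj(-1/2 + sqrt(5)/2) + 2*(sqrt(5)/2 + 9/2)*conj(-sqrt(5)/2 - 1/2) + 5*(1)*conj(0) + 5*(5)*conj(0)]
      = (1/20)[(14) + (-2) + (1 - sqrt(5)) + (-7 + 5*sqrt(5)) + (1 + sqrt(5)) + (-5*sqrt(5) - 7) + (0) + (0)] = 0/20 = 0
Dimension check: dim(rho) = sum (mult * dim) = 3*1 + 0*1 + 0*1 + 2*1 + 0*2 + 0*2 + 1*2 + 0*2 = 7 = chi_rho(e) = 7.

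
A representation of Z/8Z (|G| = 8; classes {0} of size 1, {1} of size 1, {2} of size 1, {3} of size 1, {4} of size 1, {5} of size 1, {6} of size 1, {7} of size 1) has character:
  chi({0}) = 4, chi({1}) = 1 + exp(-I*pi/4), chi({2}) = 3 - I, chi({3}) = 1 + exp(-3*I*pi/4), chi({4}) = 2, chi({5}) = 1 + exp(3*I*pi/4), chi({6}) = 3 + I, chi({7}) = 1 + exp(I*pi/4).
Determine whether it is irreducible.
Not irreducible (reducible): <chi, chi> = 6 > 1.

Argument: <chi, chi> = (1/|G|) sum_C |C| * |chi(C)|^2 = (1/8)[1*|4|^2 + 1*|1 + exp(-I*pi/4)|^2 + 1*|3 - I|^2 + 1*|1 + exp(-3*I*pi/4)|^2 + 1*|2|^2 + 1*|1 + exp(3*I*pi/4)|^2 + 1*|3 + I|^2 + 1*|1 + exp(I*pi/4)|^2]
  = (1/8)[(16) + (2 + exp(-I*pi/4) + exp(I*pi/4)) + (10) + (2 + exp(-3*I*pi/4) + exp(3*I*pi/4)) + (4) + (2 + exp(-3*I*pi/4) + exp(3*I*pi/4)) + (10) + (2 + exp(-I*pi/4) + exp(I*pi/4))] = 48/8 = 6.
(Exp terms are combined using exp(i*s)*conj(exp(i*t)) = exp(i*(s-t)), and sums of them are collapsed using the identity that for every m > 1 the m distinct m-th roots of unity sum to 0, e.g. 1 + exp(2*I*pi/3) + exp(-2*I*pi/3) = 0.)
A character is irreducible iff <chi, chi> = 1, so this representation is reducible.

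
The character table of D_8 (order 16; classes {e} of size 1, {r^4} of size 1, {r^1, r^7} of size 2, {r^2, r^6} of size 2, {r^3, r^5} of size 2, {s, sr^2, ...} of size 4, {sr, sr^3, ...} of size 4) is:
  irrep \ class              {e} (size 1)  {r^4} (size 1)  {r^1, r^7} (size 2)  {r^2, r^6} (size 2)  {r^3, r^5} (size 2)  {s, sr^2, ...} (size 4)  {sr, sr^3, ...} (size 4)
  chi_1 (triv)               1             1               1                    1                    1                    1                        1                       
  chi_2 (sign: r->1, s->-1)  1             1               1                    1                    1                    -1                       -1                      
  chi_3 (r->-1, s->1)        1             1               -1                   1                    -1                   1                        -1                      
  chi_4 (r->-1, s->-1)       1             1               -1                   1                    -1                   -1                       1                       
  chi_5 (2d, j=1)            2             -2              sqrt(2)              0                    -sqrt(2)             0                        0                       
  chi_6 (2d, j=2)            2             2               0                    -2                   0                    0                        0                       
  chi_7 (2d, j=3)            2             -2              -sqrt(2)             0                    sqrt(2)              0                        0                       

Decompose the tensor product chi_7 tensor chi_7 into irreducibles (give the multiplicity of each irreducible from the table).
chi_7 tensor chi_7 = chi_1 + chi_2 + chi_6 (all other irreducibles have multiplicity 0).

Details: The character of a tensor product is the pointwise product (chi_7 * chi_7)(C) = chi_7(C) * chi_7(C):
  {e}: (2)*(2), {r^4}: (-2)*(-2), {r^1, r^7}: (-sqrt(2))*(-sqrt(2)), {r^2, r^6}: (0)*(0), {r^3, r^5}: (sqrt(2))*(sqrt(2)), {s, sr^2, ...}: (0)*(0), {sr, sr^3, ...}: (0)*(0)
so (chi_7 * chi_7) takes values
  {e} -> 4, {r^4} -> 4, {r^1, r^7} -> 2, {r^2, r^6} -> 0, {r^3, r^5} -> 2, {s, sr^2, ...} -> 0, {sr, sr^3, ...} -> 0.
Now take the inner product of this character with each irreducible chi from the table, <chi_7*chi_7, chi> = (1/16) sum_C |C| (chi_7*chi_7)(C) conj(chi(C)):
  <chi_7*chi_7, chi_1> = (1/16)[1*(4)*conj(1) + 1*(4)*conj(1) + 2*(2)*conj(1) + 2*(0)*conj(1) + 2*(2)*conj(1) + 4*(0)*conj(1) + 4*(0)*conj(1)]
      = (1/16)[(4) + (4) + (4) + (0) + (4) + (0) + (0)] = 16/16 = 1
  <chi_7*chi_7, chi_2> = (1/16)[1*(4)*conj(1) + 1*(4)*conj(1) + 2*(2)*conj(1) + 2*(0)*conj(1) + 2*(2)*conj(1) + 4*(0)*conj(-1) + 4*(0)*conj(-1)]
      = (1/16)[(4) + (4) + (4) + (0) + (4) + (0) + (0)] = 16/16 = 1
  <chi_7*chi_7, chi_3> = (1/16)[1*(4)*conj(1) + 1*(4)*conj(1) + 2*(2)*conj(-1) + 2*(0)*conj(1) + 2*(2)*conj(-1) + 4*(0)*conj(1) + 4*(0)*conj(-1)]
      = (1/16)[(4) + (4) + (-4) + (0) + (-4) + (0) + (0)] = 0/16 = 0
  <chi_7*chi_7, chi_4> = (1/16)[1*(4)*conj(1) + 1*(4)*conj(1) + 2*(2)*conj(-1) + 2*(0)*conj(1) + 2*(2)*conj(-1) + 4*(0)*conj(-1) + 4*(0)*conj(1)]
      = (1/16)[(4) + (4) + (-4) + (0) + (-4) + (0) + (0)] = 0/16 = 0
  <chi_7*chi_7, chi_5> = (1/16)[1*(4)*conj(2) + 1*(4)*conj(-2) + 2*(2)*conj(sqrt(2)) + 2*(0)*conj(0) + 2*(2)*conj(-sqrt(2)) + 4*(0)*conj(0) + 4*(0)*conj(0)]
      = (1/16)[(8) + (-8) + (4*sqrt(2)) + (0) + (-4*sqrt(2)) + (0) + (0)] = 0/16 = 0
  <chi_7*chi_7, chi_6> = (1/16)[1*(4)*conj(2) + 1*(4)*conj(2) + 2*(2)*conj(0) + 2*(0)*conj(-2) + 2*(2)*conj(0) + 4*(0)*conj(0) + 4*(0)*conj(0)]
      = (1/16)[(8) + (8) + (0) + (0) + (0) + (0) + (0)] = 16/16 = 1
  <chi_7*chi_7, chi_7> = (1/16)[1*(4)*conj(2) + 1*(4)*conj(-2) + 2*(2)*conj(-sqrt(2)) + 2*(0)*conj(0) + 2*(2)*conj(sqrt(2)) + 4*(0)*conj(0) + 4*(0)*conj(0)]
      = (1/16)[(8) + (-8) + (-4*sqrt(2)) + (0) + (4*sqrt(2)) + (0) + (0)] = 0/16 = 0
Hence the multiplicities are chi_1: 1, chi_2: 1, chi_6: 1. Dimension check: dim(chi_7)*dim(chi_7) = 2*2 = 4 and sum (mult * dim) = 1*1 + 1*1 + 1*2 = 4.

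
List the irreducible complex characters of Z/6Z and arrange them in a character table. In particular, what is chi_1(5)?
Character table of Z/6Z (irreps indexed chi_0,...,chi_5 with chi_k(m) = zeta_6^(k*m), zeta_6 = exp(2*pi*i/6)):
  irrep \ class  {0} (size 1)  {1} (size 1)    {2} (size 1)    {3} (size 1)  {4} (size 1)    {5} (size 1)  
  chi_0          1             1               1               1             1               1             
  chi_1          1             exp(I*pi/3)     exp(2*I*pi/3)   -1            exp(-2*I*pi/3)  exp(-I*pi/3)  
  chi_2          1             exp(2*I*pi/3)   exp(-2*I*pi/3)  1             exp(2*I*pi/3)   exp(-2*I*pi/3)
  chi_3          1             -1              1               -1            1               -1            
  chi_4          1             exp(-2*I*pi/3)  exp(2*I*pi/3)   1             exp(-2*I*pi/3)  exp(2*I*pi/3) 
  chi_5          1             exp(-I*pi/3)    exp(-2*I*pi/3)  -1            exp(2*I*pi/3)   exp(I*pi/3)   

Spot check: chi_1(5) = zeta_6^(1*5) = zeta_6^5 = exp(-I*pi/3).

Reasoning: Z/6Z is abelian, so all 6 irreducible complex representations are 1-dimensional. They are given by chi_k(m) = zeta_6^(k*m) for k = 0,...,5. Row orthogonality: sum_m chi_k(m) conj(chi_l(m)) = 6 * [k = l].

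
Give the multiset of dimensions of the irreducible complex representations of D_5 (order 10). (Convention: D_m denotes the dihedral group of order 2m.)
Dimensions: 1, 1, 2, 2

Justification: There are 4 irreducibles (= number of conjugacy classes). Their dimensions d_i satisfy sum d_i^2 = |G| = 10: 1 + 1 + 4 + 4 = 10.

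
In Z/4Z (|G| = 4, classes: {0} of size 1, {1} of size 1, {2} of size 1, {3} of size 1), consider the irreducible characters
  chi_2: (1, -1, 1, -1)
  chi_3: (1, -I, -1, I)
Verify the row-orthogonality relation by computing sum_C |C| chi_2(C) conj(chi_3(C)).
Sum = 0; so <chi_2, chi_3> = 0 (distinct irreducibles are orthogonal).

Argument: Compute term by term over conjugacy classes (|C| * chi_2(C) * conj(chi_3(C))):
  1*(1)*conj(1) + 1*(-1)*conj(-I) + 1*(1)*conj(-1) + 1*(-1)*conj(I)
  = (1) + (-I) + (-1) + (I)
  = 0.
(Exp terms are combined using exp(i*s)*conj(exp(i*t)) = exp(i*(s-t)), and sums of them are collapsed using the identity that for every m > 1 the m distinct m-th roots of unity sum to 0, e.g. 1 + exp(2*I*pi/3) + exp(-2*I*pi/3) = 0.)
Dividing by |G| = 4 gives 0/4 = 0, matching the row-orthogonality relation <chi_2, chi_3> = [chi_2 = chi_3].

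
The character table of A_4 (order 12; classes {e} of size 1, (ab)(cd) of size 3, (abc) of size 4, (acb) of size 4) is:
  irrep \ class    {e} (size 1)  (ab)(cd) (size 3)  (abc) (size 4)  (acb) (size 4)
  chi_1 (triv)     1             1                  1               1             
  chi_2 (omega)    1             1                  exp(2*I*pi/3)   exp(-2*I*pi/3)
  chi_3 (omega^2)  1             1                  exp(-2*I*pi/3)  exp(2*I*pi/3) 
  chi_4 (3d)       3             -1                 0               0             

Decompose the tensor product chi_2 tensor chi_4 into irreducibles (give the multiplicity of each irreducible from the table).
chi_2 tensor chi_4 = chi_4 (all other irreducibles have multiplicity 0).

Details: The character of a tensor product is the pointwise product (chi_2 * chi_4)(C) = chi_2(C) * chi_4(C):
  {e}: (1)*(3), (ab)(cd): (1)*(-1), (abc): (exp(2*I*pi/3))*(0), (acb): (exp(-2*I*pi/3))*(0)
so (chi_2 * chi_4) takes values
  {e} -> 3, (ab)(cd) -> -1, (abc) -> 0, (acb) -> 0.
Now take the inner product of this character with each irreducible chi from the table, <chi_2*chi_4, chi> = (1/12) sum_C |C| (chi_2*chi_4)(C) conj(chi(C)):
  <chi_2*chi_4, chi_1> = (1/12)[1*(3)*conj(1) + 3*(-1)*conj(1) + 4*(0)*conj(1) + 4*(0)*conj(1)]
      = (1/12)[(3) + (-3) + (0) + (0)] = 0/12 = 0
  <chi_2*chi_4, chi_2> = (1/12)[1*(3)*conj(1) + 3*(-1)*conj(1) + 4*(0)*conj(exp(2*I*pi/3)) + 4*(0)*conj(exp(-2*I*pi/3))]
      = (1/12)[(3) + (-3) + (0) + (0)] = 0/12 = 0
  <chi_2*chi_4, chi_3> = (1/12)[1*(3)*conj(1) + 3*(-1)*conj(1) + 4*(0)*conj(exp(-2*I*pi/3)) + 4*(0)*conj(exp(2*I*pi/3))]
      = (1/12)[(3) + (-3) + (0) + (0)] = 0/12 = 0
  <chi_2*chi_4, chi_4> = (1/12)[1*(3)*conj(3) + 3*(-1)*conj(-1) + 4*(0)*conj(0) + 4*(0)*conj(0)]
      = (1/12)[(9) + (3) + (0) + (0)] = 12/12 = 1
(Exp terms are combined using exp(i*s)*conj(exp(i*t)) = exp(i*(s-t)), and sums of them are collapsed using the identity that for every m > 1 the m distinct m-th roots of unity sum to 0, e.g. 1 + exp(2*I*pi/3) + exp(-2*I*pi/3) = 0.)
Hence the multiplicities are chi_4: 1. Dimension check: dim(chi_2)*dim(chi_4) = 1*3 = 3 and sum (mult * dim) = 1*3 = 3.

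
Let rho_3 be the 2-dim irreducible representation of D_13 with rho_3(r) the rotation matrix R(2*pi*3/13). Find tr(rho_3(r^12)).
chi_{rho_3}(r^12) = 2*cos(2*pi*3*12/13) = 2*cos(6*pi/13)

Argument: rho_3(r^12) is rotation by angle 2*pi*3*12/13, whose trace is 2*cos(2*pi*3*12/13) = 2*cos(6*pi/13).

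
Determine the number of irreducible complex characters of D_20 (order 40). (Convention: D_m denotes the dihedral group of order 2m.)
13

Working: The number of irreducible complex representations of a finite group equals its number of conjugacy classes. D_20 has 13 conjugacy classes (n/2 + 3 for n even), so D_20 (order 40) has exactly 13 irreducible complex representations.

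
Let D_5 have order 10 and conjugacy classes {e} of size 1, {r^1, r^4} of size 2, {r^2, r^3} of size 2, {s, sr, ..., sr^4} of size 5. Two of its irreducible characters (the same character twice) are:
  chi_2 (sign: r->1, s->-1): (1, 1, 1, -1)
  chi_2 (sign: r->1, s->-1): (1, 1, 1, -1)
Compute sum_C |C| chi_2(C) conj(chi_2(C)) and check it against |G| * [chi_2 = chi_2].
Sum = 10 = |G| = 10; so <chi_2, chi_2> = 1 (norm-1 confirms irreducibility).

Derivation: Compute term by term over conjugacy classes (|C| * chi_2(C) * conj(chi_2(C))):
  1*(1)*conj(1) + 2*(1)*conj(1) + 2*(1)*conj(1) + 5*(-1)*conj(-1)
  = (1) + (2) + (2) + (5)
  = 10.
Dividing by |G| = 10 gives 10/10 = 1, matching the row-orthogonality relation <chi_2, chi_2> = [chi_2 = chi_2].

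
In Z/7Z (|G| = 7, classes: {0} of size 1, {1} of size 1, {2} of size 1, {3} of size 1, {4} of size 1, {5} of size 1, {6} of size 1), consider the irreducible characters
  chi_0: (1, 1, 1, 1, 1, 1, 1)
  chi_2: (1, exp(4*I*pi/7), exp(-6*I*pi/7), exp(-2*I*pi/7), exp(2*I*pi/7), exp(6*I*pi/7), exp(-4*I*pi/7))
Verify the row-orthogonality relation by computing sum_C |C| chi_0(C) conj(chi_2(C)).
Sum = 0; so <chi_0, chi_2> = 0 (distinct irreducibles are orthogonal).

Justification: Compute term by term over conjugacy classes (|C| * chi_0(C) * conj(chi_2(C))):
  1*(1)*conj(1) + 1*(1)*conj(exp(4*I*pi/7)) + 1*(1)*conj(exp(-6*I*pi/7)) + 1*(1)*conj(exp(-2*I*pi/7)) + 1*(1)*conj(exp(2*I*pi/7)) + 1*(1)*conj(exp(6*I*pi/7)) + 1*(1)*conj(exp(-4*I*pi/7))
  = (1) + (exp(-4*I*pi/7)) + (exp(6*I*pi/7)) + (exp(2*I*pi/7)) + (exp(-2*I*pi/7)) + (exp(-6*I*pi/7)) + (exp(4*I*pi/7))
  = 0.
(Exp terms are combined using exp(i*s)*conj(exp(i*t)) = exp(i*(s-t)), and sums of them are collapsed using the identity that for every m > 1 the m distinct m-th roots of unity sum to 0, e.g. 1 + exp(2*I*pi/3) + exp(-2*I*pi/3) = 0.)
Dividing by |G| = 7 gives 0/7 = 0, matching the row-orthogonality relation <chi_0, chi_2> = [chi_0 = chi_2].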